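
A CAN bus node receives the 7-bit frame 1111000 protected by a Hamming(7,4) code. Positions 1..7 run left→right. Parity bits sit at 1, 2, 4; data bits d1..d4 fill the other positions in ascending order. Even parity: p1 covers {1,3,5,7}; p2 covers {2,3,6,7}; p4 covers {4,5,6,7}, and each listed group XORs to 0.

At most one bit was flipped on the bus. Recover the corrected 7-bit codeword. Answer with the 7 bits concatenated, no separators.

s1 (pos 1,3,5,7): 1⊕1⊕0⊕0 = 0
s2 (pos 2,3,6,7): 1⊕1⊕0⊕0 = 0
s4 (pos 4,5,6,7): 1⊕0⊕0⊕0 = 1
Syndrome s4…s1 = 100 → error at position 4.
Flip position 4: 1111000 → 1110000

1110000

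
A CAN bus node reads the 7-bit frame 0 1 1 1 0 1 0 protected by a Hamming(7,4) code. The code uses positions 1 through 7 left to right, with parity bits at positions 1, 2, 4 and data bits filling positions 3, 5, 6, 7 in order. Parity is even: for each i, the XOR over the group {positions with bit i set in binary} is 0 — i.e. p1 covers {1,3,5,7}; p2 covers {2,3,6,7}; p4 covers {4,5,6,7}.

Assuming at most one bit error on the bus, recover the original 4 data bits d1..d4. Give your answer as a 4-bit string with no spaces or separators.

s1 (pos 1,3,5,7): 0⊕1⊕0⊕0 = 1
s2 (pos 2,3,6,7): 1⊕1⊕1⊕0 = 1
s4 (pos 4,5,6,7): 1⊕0⊕1⊕0 = 0
Syndrome s4…s1 = 011 → error at position 3.
Flip position 3: 0111010 → 0101010
Read data bits from positions 3,5,6,7: 0010

0010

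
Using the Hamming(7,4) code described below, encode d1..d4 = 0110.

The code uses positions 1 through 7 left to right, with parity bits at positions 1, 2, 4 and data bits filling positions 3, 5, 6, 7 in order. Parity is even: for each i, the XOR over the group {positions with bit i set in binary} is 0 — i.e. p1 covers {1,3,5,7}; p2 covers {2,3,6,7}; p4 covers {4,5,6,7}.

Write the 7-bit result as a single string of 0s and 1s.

Place data at non-parity positions: p1 p2 0 p4 1 1 0
p1 (pos 1,3,5,7): XOR of data positions = 0⊕1⊕0 = 1
p2 (pos 2,3,6,7): XOR of data positions = 0⊕1⊕0 = 1
p4 (pos 4,5,6,7): XOR of data positions = 1⊕1⊕0 = 0
Codeword: 1100110

1100110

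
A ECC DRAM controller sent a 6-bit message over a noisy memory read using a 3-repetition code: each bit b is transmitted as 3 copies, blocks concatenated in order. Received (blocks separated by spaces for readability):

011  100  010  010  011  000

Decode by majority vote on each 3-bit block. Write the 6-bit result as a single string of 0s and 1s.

Block 1 (011): 2 ones → 1
Block 2 (100): 1 one → 0
Block 3 (010): 1 one → 0
Block 4 (010): 1 one → 0
Block 5 (011): 2 ones → 1
Block 6 (000): 0 ones → 0

100010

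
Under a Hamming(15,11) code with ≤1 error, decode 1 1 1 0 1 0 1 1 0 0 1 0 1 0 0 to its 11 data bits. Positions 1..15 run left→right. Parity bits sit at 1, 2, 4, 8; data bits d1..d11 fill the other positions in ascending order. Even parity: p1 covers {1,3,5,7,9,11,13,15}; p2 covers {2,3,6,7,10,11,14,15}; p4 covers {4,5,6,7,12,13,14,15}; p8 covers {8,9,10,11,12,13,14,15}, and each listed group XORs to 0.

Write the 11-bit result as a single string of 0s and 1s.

11010011100

s1 (pos 1,3,5,7,9,11,13,15): 1⊕1⊕1⊕1⊕0⊕1⊕1⊕0 = 0
s2 (pos 2,3,6,7,10,11,14,15): 1⊕1⊕0⊕1⊕0⊕1⊕0⊕0 = 0
s4 (pos 4,5,6,7,12,13,14,15): 0⊕1⊕0⊕1⊕0⊕1⊕0⊕0 = 1
s8 (pos 8,9,10,11,12,13,14,15): 1⊕0⊕0⊕1⊕0⊕1⊕0⊕0 = 1
Syndrome s8…s1 = 1100 → error at position 12.
Flip position 12: 111010110010100 → 111010110011100
Read data bits from positions 3,5,6,7,9,10,11,12,13,14,15: 11010011100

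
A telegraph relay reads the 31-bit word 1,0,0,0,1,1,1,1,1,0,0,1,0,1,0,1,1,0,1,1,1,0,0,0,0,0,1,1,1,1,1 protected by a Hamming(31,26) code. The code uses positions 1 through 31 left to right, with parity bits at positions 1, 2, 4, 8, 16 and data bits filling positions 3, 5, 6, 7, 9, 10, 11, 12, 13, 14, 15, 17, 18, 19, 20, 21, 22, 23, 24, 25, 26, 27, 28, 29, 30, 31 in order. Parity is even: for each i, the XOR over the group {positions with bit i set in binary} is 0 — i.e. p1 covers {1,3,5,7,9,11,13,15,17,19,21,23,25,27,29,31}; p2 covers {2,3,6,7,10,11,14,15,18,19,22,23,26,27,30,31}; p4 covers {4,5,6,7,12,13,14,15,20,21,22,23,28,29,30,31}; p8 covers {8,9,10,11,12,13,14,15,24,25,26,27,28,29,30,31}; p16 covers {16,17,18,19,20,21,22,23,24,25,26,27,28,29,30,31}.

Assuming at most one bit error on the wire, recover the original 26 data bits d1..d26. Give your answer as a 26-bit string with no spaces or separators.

s1 (pos 1,3,5,7,9,11,13,15,17,19,21,23,25,27,29,31): 1⊕0⊕1⊕1⊕1⊕0⊕0⊕0⊕1⊕1⊕1⊕0⊕0⊕1⊕1⊕1 = 0
s2 (pos 2,3,6,7,10,11,14,15,18,19,22,23,26,27,30,31): 0⊕0⊕1⊕1⊕0⊕0⊕1⊕0⊕0⊕1⊕0⊕0⊕0⊕1⊕1⊕1 = 1
s4 (pos 4,5,6,7,12,13,14,15,20,21,22,23,28,29,30,31): 0⊕1⊕1⊕1⊕1⊕0⊕1⊕0⊕1⊕1⊕0⊕0⊕1⊕1⊕1⊕1 = 1
s8 (pos 8,9,10,11,12,13,14,15,24,25,26,27,28,29,30,31): 1⊕1⊕0⊕0⊕1⊕0⊕1⊕0⊕0⊕0⊕0⊕1⊕1⊕1⊕1⊕1 = 1
s16 (pos 16,17,18,19,20,21,22,23,24,25,26,27,28,29,30,31): 1⊕1⊕0⊕1⊕1⊕1⊕0⊕0⊕0⊕0⊕0⊕1⊕1⊕1⊕1⊕1 = 0
Syndrome s16…s1 = 01110 → error at position 14.
Flip position 14: 1000111110010101101110000011111 → 1000111110010001101110000011111
Read data bits from positions 3,5,6,7,9,10,11,12,13,14,15,17,18,19,20,21,22,23,24,25,26,27,28,29,30,31: 01111001000101110000011111

01111001000101110000011111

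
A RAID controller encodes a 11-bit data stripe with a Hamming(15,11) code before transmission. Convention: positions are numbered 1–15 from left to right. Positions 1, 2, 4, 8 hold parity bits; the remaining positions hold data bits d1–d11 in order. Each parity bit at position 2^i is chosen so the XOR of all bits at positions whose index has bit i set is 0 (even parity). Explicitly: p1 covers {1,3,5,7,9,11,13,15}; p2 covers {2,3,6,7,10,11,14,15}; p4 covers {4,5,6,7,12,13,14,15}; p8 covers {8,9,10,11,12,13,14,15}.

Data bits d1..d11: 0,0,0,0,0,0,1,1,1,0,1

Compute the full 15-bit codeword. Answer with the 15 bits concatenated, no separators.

Place data at non-parity positions: p1 p2 0 p4 0 0 0 p8 0 0 1 1 1 0 1
p1 (pos 1,3,5,7,9,11,13,15): XOR of data positions = 0⊕0⊕0⊕0⊕1⊕1⊕1 = 1
p2 (pos 2,3,6,7,10,11,14,15): XOR of data positions = 0⊕0⊕0⊕0⊕1⊕0⊕1 = 0
p4 (pos 4,5,6,7,12,13,14,15): XOR of data positions = 0⊕0⊕0⊕1⊕1⊕0⊕1 = 1
p8 (pos 8,9,10,11,12,13,14,15): XOR of data positions = 0⊕0⊕1⊕1⊕1⊕0⊕1 = 0
Codeword: 100100000011101

100100000011101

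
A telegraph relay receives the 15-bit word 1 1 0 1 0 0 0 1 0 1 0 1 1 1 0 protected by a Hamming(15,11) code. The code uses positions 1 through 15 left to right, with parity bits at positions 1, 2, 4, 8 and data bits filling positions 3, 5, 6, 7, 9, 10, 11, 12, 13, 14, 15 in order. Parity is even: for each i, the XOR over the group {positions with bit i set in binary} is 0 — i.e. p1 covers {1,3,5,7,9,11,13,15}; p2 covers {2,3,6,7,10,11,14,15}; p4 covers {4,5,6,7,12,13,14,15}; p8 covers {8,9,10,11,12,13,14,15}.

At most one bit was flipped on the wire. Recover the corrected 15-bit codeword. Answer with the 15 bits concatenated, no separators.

110100010001110

s1 (pos 1,3,5,7,9,11,13,15): 1⊕0⊕0⊕0⊕0⊕0⊕1⊕0 = 0
s2 (pos 2,3,6,7,10,11,14,15): 1⊕0⊕0⊕0⊕1⊕0⊕1⊕0 = 1
s4 (pos 4,5,6,7,12,13,14,15): 1⊕0⊕0⊕0⊕1⊕1⊕1⊕0 = 0
s8 (pos 8,9,10,11,12,13,14,15): 1⊕0⊕1⊕0⊕1⊕1⊕1⊕0 = 1
Syndrome s8…s1 = 1010 → error at position 10.
Flip position 10: 110100010101110 → 110100010001110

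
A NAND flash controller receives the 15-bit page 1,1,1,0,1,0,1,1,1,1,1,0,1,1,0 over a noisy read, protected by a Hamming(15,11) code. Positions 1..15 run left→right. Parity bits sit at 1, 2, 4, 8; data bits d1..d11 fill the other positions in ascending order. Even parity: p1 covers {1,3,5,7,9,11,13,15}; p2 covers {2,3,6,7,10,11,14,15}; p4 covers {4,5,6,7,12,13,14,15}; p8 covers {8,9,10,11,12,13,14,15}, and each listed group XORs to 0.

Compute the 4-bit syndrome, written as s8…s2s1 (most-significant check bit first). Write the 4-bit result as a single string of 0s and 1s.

s1 (pos 1,3,5,7,9,11,13,15): 1⊕1⊕1⊕1⊕1⊕1⊕1⊕0 = 1
s2 (pos 2,3,6,7,10,11,14,15): 1⊕1⊕0⊕1⊕1⊕1⊕1⊕0 = 0
s4 (pos 4,5,6,7,12,13,14,15): 0⊕1⊕0⊕1⊕0⊕1⊕1⊕0 = 0
s8 (pos 8,9,10,11,12,13,14,15): 1⊕1⊕1⊕1⊕0⊕1⊕1⊕0 = 0
Syndrome s8…s1 = 0001 → error at position 1.

0001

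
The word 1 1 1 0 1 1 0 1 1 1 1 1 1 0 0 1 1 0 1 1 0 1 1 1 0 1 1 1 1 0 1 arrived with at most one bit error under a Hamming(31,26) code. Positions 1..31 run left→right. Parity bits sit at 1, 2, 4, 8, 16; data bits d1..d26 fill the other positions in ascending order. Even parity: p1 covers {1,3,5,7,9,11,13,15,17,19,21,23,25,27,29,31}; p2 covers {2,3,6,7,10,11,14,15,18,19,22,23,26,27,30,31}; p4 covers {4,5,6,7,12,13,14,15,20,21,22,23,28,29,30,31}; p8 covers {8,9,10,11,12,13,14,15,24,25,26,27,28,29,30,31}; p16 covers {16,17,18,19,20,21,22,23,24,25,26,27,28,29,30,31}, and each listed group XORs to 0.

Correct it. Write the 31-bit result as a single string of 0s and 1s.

s1 (pos 1,3,5,7,9,11,13,15,17,19,21,23,25,27,29,31): 1⊕1⊕1⊕0⊕1⊕1⊕1⊕0⊕1⊕1⊕0⊕1⊕0⊕1⊕1⊕1 = 0
s2 (pos 2,3,6,7,10,11,14,15,18,19,22,23,26,27,30,31): 1⊕1⊕1⊕0⊕1⊕1⊕0⊕0⊕0⊕1⊕1⊕1⊕1⊕1⊕0⊕1 = 1
s4 (pos 4,5,6,7,12,13,14,15,20,21,22,23,28,29,30,31): 0⊕1⊕1⊕0⊕1⊕1⊕0⊕0⊕1⊕0⊕1⊕1⊕1⊕1⊕0⊕1 = 0
s8 (pos 8,9,10,11,12,13,14,15,24,25,26,27,28,29,30,31): 1⊕1⊕1⊕1⊕1⊕1⊕0⊕0⊕1⊕0⊕1⊕1⊕1⊕1⊕0⊕1 = 0
s16 (pos 16,17,18,19,20,21,22,23,24,25,26,27,28,29,30,31): 1⊕1⊕0⊕1⊕1⊕0⊕1⊕1⊕1⊕0⊕1⊕1⊕1⊕1⊕0⊕1 = 0
Syndrome s16…s1 = 00010 → error at position 2.
Flip position 2: 1110110111111001101101110111101 → 1010110111111001101101110111101

1010110111111001101101110111101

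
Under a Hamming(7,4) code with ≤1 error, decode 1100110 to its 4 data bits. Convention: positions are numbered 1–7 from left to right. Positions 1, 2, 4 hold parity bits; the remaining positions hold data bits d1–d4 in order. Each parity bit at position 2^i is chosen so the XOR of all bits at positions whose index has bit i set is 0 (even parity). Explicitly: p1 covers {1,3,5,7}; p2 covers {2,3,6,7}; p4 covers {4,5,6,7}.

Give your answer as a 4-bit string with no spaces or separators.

s1 (pos 1,3,5,7): 1⊕0⊕1⊕0 = 0
s2 (pos 2,3,6,7): 1⊕0⊕1⊕0 = 0
s4 (pos 4,5,6,7): 0⊕1⊕1⊕0 = 0
Syndrome s4…s1 = 000 → no error.
Read data bits from positions 3,5,6,7: 0110

0110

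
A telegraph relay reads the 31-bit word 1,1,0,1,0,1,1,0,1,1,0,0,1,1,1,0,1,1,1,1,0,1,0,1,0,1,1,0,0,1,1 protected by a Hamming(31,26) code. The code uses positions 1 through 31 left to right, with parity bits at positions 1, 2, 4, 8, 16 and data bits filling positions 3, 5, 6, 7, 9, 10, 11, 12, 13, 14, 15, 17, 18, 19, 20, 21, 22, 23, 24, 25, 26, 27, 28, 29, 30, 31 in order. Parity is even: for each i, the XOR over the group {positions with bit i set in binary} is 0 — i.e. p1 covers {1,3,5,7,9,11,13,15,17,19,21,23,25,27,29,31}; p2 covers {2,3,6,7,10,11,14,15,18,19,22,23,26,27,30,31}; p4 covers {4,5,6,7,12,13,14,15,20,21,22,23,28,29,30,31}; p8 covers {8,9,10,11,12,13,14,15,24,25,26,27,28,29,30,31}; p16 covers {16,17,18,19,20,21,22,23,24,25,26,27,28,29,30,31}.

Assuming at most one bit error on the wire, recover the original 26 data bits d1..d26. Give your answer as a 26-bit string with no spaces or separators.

s1 (pos 1,3,5,7,9,11,13,15,17,19,21,23,25,27,29,31): 1⊕0⊕0⊕1⊕1⊕0⊕1⊕1⊕1⊕1⊕0⊕0⊕0⊕1⊕0⊕1 = 1
s2 (pos 2,3,6,7,10,11,14,15,18,19,22,23,26,27,30,31): 1⊕0⊕1⊕1⊕1⊕0⊕1⊕1⊕1⊕1⊕1⊕0⊕1⊕1⊕1⊕1 = 1
s4 (pos 4,5,6,7,12,13,14,15,20,21,22,23,28,29,30,31): 1⊕0⊕1⊕1⊕0⊕1⊕1⊕1⊕1⊕0⊕1⊕0⊕0⊕0⊕1⊕1 = 0
s8 (pos 8,9,10,11,12,13,14,15,24,25,26,27,28,29,30,31): 0⊕1⊕1⊕0⊕0⊕1⊕1⊕1⊕1⊕0⊕1⊕1⊕0⊕0⊕1⊕1 = 0
s16 (pos 16,17,18,19,20,21,22,23,24,25,26,27,28,29,30,31): 0⊕1⊕1⊕1⊕1⊕0⊕1⊕0⊕1⊕0⊕1⊕1⊕0⊕0⊕1⊕1 = 0
Syndrome s16…s1 = 00011 → error at position 3.
Flip position 3: 1101011011001110111101010110011 → 1111011011001110111101010110011
Read data bits from positions 3,5,6,7,9,10,11,12,13,14,15,17,18,19,20,21,22,23,24,25,26,27,28,29,30,31: 10111100111111101010110011

10111100111111101010110011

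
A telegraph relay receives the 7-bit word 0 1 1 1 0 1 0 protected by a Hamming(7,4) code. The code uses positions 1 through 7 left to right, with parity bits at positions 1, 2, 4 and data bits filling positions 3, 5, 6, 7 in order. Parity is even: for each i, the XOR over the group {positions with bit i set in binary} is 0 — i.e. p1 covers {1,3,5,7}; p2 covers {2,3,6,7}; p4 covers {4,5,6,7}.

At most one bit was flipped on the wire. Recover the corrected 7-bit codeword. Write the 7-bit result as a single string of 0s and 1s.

s1 (pos 1,3,5,7): 0⊕1⊕0⊕0 = 1
s2 (pos 2,3,6,7): 1⊕1⊕1⊕0 = 1
s4 (pos 4,5,6,7): 1⊕0⊕1⊕0 = 0
Syndrome s4…s1 = 011 → error at position 3.
Flip position 3: 0111010 → 0101010

0101010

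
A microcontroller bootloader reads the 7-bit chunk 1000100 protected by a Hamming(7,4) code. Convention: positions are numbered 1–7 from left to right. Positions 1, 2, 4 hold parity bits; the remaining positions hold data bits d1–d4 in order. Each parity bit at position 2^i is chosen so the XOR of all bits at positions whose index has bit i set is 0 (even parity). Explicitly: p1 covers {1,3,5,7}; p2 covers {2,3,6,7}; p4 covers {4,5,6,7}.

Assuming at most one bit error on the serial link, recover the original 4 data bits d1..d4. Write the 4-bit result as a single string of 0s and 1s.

0100

s1 (pos 1,3,5,7): 1⊕0⊕1⊕0 = 0
s2 (pos 2,3,6,7): 0⊕0⊕0⊕0 = 0
s4 (pos 4,5,6,7): 0⊕1⊕0⊕0 = 1
Syndrome s4…s1 = 100 → error at position 4.
Flip position 4: 1000100 → 1001100
Read data bits from positions 3,5,6,7: 0100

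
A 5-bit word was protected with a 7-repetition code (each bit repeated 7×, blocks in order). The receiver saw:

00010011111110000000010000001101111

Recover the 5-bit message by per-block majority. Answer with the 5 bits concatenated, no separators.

Block 1 (0001001): 2 ones → 0
Block 2 (1111110): 6 ones → 1
Block 3 (0000000): 0 ones → 0
Block 4 (1000000): 1 one → 0
Block 5 (1101111): 6 ones → 1

01001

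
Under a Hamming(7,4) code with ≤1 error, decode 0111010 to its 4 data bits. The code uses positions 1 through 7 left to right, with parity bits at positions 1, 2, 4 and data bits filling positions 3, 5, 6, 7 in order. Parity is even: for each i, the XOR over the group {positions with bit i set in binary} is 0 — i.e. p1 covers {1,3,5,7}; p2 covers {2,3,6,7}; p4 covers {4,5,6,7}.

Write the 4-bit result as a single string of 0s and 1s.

s1 (pos 1,3,5,7): 0⊕1⊕0⊕0 = 1
s2 (pos 2,3,6,7): 1⊕1⊕1⊕0 = 1
s4 (pos 4,5,6,7): 1⊕0⊕1⊕0 = 0
Syndrome s4…s1 = 011 → error at position 3.
Flip position 3: 0111010 → 0101010
Read data bits from positions 3,5,6,7: 0010

0010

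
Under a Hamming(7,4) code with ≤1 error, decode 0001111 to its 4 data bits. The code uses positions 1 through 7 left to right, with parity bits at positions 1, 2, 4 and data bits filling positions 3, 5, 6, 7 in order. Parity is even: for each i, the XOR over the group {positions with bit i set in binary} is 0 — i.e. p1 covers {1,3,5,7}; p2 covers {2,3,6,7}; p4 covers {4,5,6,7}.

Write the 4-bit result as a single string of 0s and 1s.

s1 (pos 1,3,5,7): 0⊕0⊕1⊕1 = 0
s2 (pos 2,3,6,7): 0⊕0⊕1⊕1 = 0
s4 (pos 4,5,6,7): 1⊕1⊕1⊕1 = 0
Syndrome s4…s1 = 000 → no error.
Read data bits from positions 3,5,6,7: 0111

0111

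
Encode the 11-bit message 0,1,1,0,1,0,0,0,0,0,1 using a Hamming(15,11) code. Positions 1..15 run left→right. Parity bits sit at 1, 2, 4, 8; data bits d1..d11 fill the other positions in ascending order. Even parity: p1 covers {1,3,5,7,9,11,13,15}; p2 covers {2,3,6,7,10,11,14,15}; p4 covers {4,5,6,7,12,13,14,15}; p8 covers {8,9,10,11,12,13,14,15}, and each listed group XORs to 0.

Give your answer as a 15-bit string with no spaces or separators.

Place data at non-parity positions: p1 p2 0 p4 1 1 0 p8 1 0 0 0 0 0 1
p1 (pos 1,3,5,7,9,11,13,15): XOR of data positions = 0⊕1⊕0⊕1⊕0⊕0⊕1 = 1
p2 (pos 2,3,6,7,10,11,14,15): XOR of data positions = 0⊕1⊕0⊕0⊕0⊕0⊕1 = 0
p4 (pos 4,5,6,7,12,13,14,15): XOR of data positions = 1⊕1⊕0⊕0⊕0⊕0⊕1 = 1
p8 (pos 8,9,10,11,12,13,14,15): XOR of data positions = 1⊕0⊕0⊕0⊕0⊕0⊕1 = 0
Codeword: 100111001000001

100111001000001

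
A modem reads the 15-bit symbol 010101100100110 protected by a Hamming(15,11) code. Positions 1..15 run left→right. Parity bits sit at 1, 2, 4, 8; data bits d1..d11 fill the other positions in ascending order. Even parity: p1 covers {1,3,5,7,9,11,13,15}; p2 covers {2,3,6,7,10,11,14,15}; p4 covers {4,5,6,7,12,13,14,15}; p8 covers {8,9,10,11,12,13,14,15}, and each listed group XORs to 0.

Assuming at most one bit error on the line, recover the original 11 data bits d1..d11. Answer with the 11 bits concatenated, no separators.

s1 (pos 1,3,5,7,9,11,13,15): 0⊕0⊕0⊕1⊕0⊕0⊕1⊕0 = 0
s2 (pos 2,3,6,7,10,11,14,15): 1⊕0⊕1⊕1⊕1⊕0⊕1⊕0 = 1
s4 (pos 4,5,6,7,12,13,14,15): 1⊕0⊕1⊕1⊕0⊕1⊕1⊕0 = 1
s8 (pos 8,9,10,11,12,13,14,15): 0⊕0⊕1⊕0⊕0⊕1⊕1⊕0 = 1
Syndrome s8…s1 = 1110 → error at position 14.
Flip position 14: 010101100100110 → 010101100100100
Read data bits from positions 3,5,6,7,9,10,11,12,13,14,15: 00110100100

00110100100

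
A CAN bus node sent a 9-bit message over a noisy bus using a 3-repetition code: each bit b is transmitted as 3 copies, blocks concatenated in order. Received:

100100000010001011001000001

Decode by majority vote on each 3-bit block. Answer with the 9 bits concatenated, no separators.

000001000

Block 1 (100): 1 one → 0
Block 2 (100): 1 one → 0
Block 3 (000): 0 ones → 0
Block 4 (010): 1 one → 0
Block 5 (001): 1 one → 0
Block 6 (011): 2 ones → 1
Block 7 (001): 1 one → 0
Block 8 (000): 0 ones → 0
Block 9 (001): 1 one → 0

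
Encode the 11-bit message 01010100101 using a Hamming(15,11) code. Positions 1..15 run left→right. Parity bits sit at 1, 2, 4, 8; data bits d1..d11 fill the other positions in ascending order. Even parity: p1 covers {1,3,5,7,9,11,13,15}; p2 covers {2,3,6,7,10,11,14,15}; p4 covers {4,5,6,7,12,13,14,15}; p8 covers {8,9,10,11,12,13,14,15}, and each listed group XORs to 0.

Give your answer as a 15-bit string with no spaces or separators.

010010110100101

Place data at non-parity positions: p1 p2 0 p4 1 0 1 p8 0 1 0 0 1 0 1
p1 (pos 1,3,5,7,9,11,13,15): XOR of data positions = 0⊕1⊕1⊕0⊕0⊕1⊕1 = 0
p2 (pos 2,3,6,7,10,11,14,15): XOR of data positions = 0⊕0⊕1⊕1⊕0⊕0⊕1 = 1
p4 (pos 4,5,6,7,12,13,14,15): XOR of data positions = 1⊕0⊕1⊕0⊕1⊕0⊕1 = 0
p8 (pos 8,9,10,11,12,13,14,15): XOR of data positions = 0⊕1⊕0⊕0⊕1⊕0⊕1 = 1
Codeword: 010010110100101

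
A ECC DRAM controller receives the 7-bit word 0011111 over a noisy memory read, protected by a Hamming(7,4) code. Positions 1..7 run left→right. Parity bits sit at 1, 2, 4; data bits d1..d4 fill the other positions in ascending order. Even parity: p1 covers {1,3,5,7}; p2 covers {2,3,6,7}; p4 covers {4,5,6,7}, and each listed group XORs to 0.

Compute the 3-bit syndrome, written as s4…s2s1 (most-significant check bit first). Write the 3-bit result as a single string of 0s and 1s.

011

s1 (pos 1,3,5,7): 0⊕1⊕1⊕1 = 1
s2 (pos 2,3,6,7): 0⊕1⊕1⊕1 = 1
s4 (pos 4,5,6,7): 1⊕1⊕1⊕1 = 0
Syndrome s4…s1 = 011 → error at position 3.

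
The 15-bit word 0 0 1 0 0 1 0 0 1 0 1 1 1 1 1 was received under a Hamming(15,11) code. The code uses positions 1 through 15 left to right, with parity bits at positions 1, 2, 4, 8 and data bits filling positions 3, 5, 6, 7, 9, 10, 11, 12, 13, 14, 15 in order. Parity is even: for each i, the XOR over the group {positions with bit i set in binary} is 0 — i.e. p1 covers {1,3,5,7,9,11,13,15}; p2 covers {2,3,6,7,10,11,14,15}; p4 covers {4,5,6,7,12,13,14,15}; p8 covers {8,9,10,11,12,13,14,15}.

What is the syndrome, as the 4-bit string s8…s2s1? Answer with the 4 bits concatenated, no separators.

0111

s1 (pos 1,3,5,7,9,11,13,15): 0⊕1⊕0⊕0⊕1⊕1⊕1⊕1 = 1
s2 (pos 2,3,6,7,10,11,14,15): 0⊕1⊕1⊕0⊕0⊕1⊕1⊕1 = 1
s4 (pos 4,5,6,7,12,13,14,15): 0⊕0⊕1⊕0⊕1⊕1⊕1⊕1 = 1
s8 (pos 8,9,10,11,12,13,14,15): 0⊕1⊕0⊕1⊕1⊕1⊕1⊕1 = 0
Syndrome s8…s1 = 0111 → error at position 7.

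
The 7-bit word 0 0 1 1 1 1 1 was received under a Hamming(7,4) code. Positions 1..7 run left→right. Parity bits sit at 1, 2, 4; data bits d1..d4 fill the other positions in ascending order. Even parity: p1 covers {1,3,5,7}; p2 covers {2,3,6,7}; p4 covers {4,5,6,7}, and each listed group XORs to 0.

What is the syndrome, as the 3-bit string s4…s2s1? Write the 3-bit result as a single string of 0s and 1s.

s1 (pos 1,3,5,7): 0⊕1⊕1⊕1 = 1
s2 (pos 2,3,6,7): 0⊕1⊕1⊕1 = 1
s4 (pos 4,5,6,7): 1⊕1⊕1⊕1 = 0
Syndrome s4…s1 = 011 → error at position 3.

011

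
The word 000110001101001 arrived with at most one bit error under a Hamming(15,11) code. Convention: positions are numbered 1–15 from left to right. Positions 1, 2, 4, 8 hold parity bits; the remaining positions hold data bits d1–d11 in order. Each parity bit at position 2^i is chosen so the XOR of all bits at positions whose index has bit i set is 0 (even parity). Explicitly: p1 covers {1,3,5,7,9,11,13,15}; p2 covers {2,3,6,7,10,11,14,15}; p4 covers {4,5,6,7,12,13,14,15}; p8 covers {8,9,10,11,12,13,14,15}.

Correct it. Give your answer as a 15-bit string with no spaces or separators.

100110001101001

s1 (pos 1,3,5,7,9,11,13,15): 0⊕0⊕1⊕0⊕1⊕0⊕0⊕1 = 1
s2 (pos 2,3,6,7,10,11,14,15): 0⊕0⊕0⊕0⊕1⊕0⊕0⊕1 = 0
s4 (pos 4,5,6,7,12,13,14,15): 1⊕1⊕0⊕0⊕1⊕0⊕0⊕1 = 0
s8 (pos 8,9,10,11,12,13,14,15): 0⊕1⊕1⊕0⊕1⊕0⊕0⊕1 = 0
Syndrome s8…s1 = 0001 → error at position 1.
Flip position 1: 000110001101001 → 100110001101001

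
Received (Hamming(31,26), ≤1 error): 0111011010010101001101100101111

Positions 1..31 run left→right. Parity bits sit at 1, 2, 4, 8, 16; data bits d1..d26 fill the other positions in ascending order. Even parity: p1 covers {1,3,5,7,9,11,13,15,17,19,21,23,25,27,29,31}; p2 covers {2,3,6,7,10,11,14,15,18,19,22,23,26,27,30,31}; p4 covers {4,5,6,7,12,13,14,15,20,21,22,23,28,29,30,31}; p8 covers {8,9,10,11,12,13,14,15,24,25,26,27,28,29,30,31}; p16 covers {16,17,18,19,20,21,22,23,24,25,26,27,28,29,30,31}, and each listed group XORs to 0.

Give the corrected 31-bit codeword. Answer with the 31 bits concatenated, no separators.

s1 (pos 1,3,5,7,9,11,13,15,17,19,21,23,25,27,29,31): 0⊕1⊕0⊕1⊕1⊕0⊕0⊕0⊕0⊕1⊕0⊕1⊕0⊕0⊕1⊕1 = 1
s2 (pos 2,3,6,7,10,11,14,15,18,19,22,23,26,27,30,31): 1⊕1⊕1⊕1⊕0⊕0⊕1⊕0⊕0⊕1⊕1⊕1⊕1⊕0⊕1⊕1 = 1
s4 (pos 4,5,6,7,12,13,14,15,20,21,22,23,28,29,30,31): 1⊕0⊕1⊕1⊕1⊕0⊕1⊕0⊕1⊕0⊕1⊕1⊕1⊕1⊕1⊕1 = 0
s8 (pos 8,9,10,11,12,13,14,15,24,25,26,27,28,29,30,31): 0⊕1⊕0⊕0⊕1⊕0⊕1⊕0⊕0⊕0⊕1⊕0⊕1⊕1⊕1⊕1 = 0
s16 (pos 16,17,18,19,20,21,22,23,24,25,26,27,28,29,30,31): 1⊕0⊕0⊕1⊕1⊕0⊕1⊕1⊕0⊕0⊕1⊕0⊕1⊕1⊕1⊕1 = 0
Syndrome s16…s1 = 00011 → error at position 3.
Flip position 3: 0111011010010101001101100101111 → 0101011010010101001101100101111

0101011010010101001101100101111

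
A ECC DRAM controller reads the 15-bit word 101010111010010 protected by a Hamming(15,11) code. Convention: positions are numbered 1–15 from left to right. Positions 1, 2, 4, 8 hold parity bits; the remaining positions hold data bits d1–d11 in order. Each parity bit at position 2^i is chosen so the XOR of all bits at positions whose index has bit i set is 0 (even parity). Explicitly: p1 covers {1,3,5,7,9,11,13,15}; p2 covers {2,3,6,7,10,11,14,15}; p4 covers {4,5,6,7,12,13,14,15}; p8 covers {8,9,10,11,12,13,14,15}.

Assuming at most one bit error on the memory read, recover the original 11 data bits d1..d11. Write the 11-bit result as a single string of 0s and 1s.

11011010010

s1 (pos 1,3,5,7,9,11,13,15): 1⊕1⊕1⊕1⊕1⊕1⊕0⊕0 = 0
s2 (pos 2,3,6,7,10,11,14,15): 0⊕1⊕0⊕1⊕0⊕1⊕1⊕0 = 0
s4 (pos 4,5,6,7,12,13,14,15): 0⊕1⊕0⊕1⊕0⊕0⊕1⊕0 = 1
s8 (pos 8,9,10,11,12,13,14,15): 1⊕1⊕0⊕1⊕0⊕0⊕1⊕0 = 0
Syndrome s8…s1 = 0100 → error at position 4.
Flip position 4: 101010111010010 → 101110111010010
Read data bits from positions 3,5,6,7,9,10,11,12,13,14,15: 11011010010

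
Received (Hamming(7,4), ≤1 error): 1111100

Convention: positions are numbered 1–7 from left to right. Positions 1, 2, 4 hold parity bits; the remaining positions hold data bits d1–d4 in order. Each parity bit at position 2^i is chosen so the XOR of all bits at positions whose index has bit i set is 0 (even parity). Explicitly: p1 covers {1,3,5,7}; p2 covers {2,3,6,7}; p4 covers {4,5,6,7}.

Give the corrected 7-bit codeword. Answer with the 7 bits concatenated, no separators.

s1 (pos 1,3,5,7): 1⊕1⊕1⊕0 = 1
s2 (pos 2,3,6,7): 1⊕1⊕0⊕0 = 0
s4 (pos 4,5,6,7): 1⊕1⊕0⊕0 = 0
Syndrome s4…s1 = 001 → error at position 1.
Flip position 1: 1111100 → 0111100

0111100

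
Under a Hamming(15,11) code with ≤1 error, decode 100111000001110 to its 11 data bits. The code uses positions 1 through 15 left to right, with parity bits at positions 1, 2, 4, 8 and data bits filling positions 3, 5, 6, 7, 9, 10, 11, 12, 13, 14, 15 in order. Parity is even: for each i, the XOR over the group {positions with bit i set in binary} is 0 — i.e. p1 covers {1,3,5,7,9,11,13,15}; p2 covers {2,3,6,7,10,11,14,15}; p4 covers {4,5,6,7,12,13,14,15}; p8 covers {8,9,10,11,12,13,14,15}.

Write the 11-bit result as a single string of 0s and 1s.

01101001110

s1 (pos 1,3,5,7,9,11,13,15): 1⊕0⊕1⊕0⊕0⊕0⊕1⊕0 = 1
s2 (pos 2,3,6,7,10,11,14,15): 0⊕0⊕1⊕0⊕0⊕0⊕1⊕0 = 0
s4 (pos 4,5,6,7,12,13,14,15): 1⊕1⊕1⊕0⊕1⊕1⊕1⊕0 = 0
s8 (pos 8,9,10,11,12,13,14,15): 0⊕0⊕0⊕0⊕1⊕1⊕1⊕0 = 1
Syndrome s8…s1 = 1001 → error at position 9.
Flip position 9: 100111000001110 → 100111001001110
Read data bits from positions 3,5,6,7,9,10,11,12,13,14,15: 01101001110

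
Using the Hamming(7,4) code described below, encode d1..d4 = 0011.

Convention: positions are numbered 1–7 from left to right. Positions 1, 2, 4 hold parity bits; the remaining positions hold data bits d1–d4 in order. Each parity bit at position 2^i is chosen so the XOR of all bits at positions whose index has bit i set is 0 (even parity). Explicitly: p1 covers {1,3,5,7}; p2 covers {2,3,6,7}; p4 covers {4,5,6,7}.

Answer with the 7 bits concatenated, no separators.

Place data at non-parity positions: p1 p2 0 p4 0 1 1
p1 (pos 1,3,5,7): XOR of data positions = 0⊕0⊕1 = 1
p2 (pos 2,3,6,7): XOR of data positions = 0⊕1⊕1 = 0
p4 (pos 4,5,6,7): XOR of data positions = 0⊕1⊕1 = 0
Codeword: 1000011

1000011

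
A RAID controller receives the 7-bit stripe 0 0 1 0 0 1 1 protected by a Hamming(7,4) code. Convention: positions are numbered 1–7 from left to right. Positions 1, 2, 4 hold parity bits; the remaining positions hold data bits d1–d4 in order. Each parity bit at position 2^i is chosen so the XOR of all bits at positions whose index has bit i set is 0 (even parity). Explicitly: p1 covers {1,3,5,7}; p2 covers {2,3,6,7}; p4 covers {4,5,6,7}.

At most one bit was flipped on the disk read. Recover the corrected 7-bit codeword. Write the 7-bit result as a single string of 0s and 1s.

0110011

s1 (pos 1,3,5,7): 0⊕1⊕0⊕1 = 0
s2 (pos 2,3,6,7): 0⊕1⊕1⊕1 = 1
s4 (pos 4,5,6,7): 0⊕0⊕1⊕1 = 0
Syndrome s4…s1 = 010 → error at position 2.
Flip position 2: 0010011 → 0110011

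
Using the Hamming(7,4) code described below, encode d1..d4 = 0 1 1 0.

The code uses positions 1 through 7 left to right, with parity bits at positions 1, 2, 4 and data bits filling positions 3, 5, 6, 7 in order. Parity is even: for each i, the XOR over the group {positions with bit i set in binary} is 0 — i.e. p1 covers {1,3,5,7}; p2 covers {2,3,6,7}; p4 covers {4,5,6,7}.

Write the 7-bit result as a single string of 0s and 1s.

1100110

Place data at non-parity positions: p1 p2 0 p4 1 1 0
p1 (pos 1,3,5,7): XOR of data positions = 0⊕1⊕0 = 1
p2 (pos 2,3,6,7): XOR of data positions = 0⊕1⊕0 = 1
p4 (pos 4,5,6,7): XOR of data positions = 1⊕1⊕0 = 0
Codeword: 1100110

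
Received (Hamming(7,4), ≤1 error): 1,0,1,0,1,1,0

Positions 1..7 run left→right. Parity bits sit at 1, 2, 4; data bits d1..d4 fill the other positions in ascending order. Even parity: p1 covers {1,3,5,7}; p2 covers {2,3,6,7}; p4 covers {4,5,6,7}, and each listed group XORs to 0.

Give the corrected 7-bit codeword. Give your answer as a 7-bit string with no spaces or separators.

0010110

s1 (pos 1,3,5,7): 1⊕1⊕1⊕0 = 1
s2 (pos 2,3,6,7): 0⊕1⊕1⊕0 = 0
s4 (pos 4,5,6,7): 0⊕1⊕1⊕0 = 0
Syndrome s4…s1 = 001 → error at position 1.
Flip position 1: 1010110 → 0010110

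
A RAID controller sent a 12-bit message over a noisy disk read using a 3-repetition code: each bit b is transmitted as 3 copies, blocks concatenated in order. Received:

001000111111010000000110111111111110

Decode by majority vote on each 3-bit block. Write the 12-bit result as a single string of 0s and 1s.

Block 1 (001): 1 one → 0
Block 2 (000): 0 ones → 0
Block 3 (111): 3 ones → 1
Block 4 (111): 3 ones → 1
Block 5 (010): 1 one → 0
Block 6 (000): 0 ones → 0
Block 7 (000): 0 ones → 0
Block 8 (110): 2 ones → 1
Block 9 (111): 3 ones → 1
Block 10 (111): 3 ones → 1
Block 11 (111): 3 ones → 1
Block 12 (110): 2 ones → 1

001100011111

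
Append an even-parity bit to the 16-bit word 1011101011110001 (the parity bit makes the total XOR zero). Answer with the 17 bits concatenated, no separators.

XOR of the 16 data bits: 1⊕0⊕1⊕1⊕1⊕0⊕1⊕0⊕1⊕1⊕1⊕1⊕0⊕0⊕0⊕1 = 0
Parity bit = 0 (so all 17 bits XOR to 0).

10111010111100010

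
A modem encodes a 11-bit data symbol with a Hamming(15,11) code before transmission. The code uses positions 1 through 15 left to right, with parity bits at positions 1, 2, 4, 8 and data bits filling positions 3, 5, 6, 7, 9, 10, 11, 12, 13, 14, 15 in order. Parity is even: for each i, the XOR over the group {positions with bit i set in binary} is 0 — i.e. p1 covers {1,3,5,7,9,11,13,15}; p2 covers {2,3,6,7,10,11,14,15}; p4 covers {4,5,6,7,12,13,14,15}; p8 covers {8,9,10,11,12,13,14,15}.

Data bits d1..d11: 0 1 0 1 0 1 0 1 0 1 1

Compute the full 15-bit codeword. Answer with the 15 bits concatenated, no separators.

100110100101011

Place data at non-parity positions: p1 p2 0 p4 1 0 1 p8 0 1 0 1 0 1 1
p1 (pos 1,3,5,7,9,11,13,15): XOR of data positions = 0⊕1⊕1⊕0⊕0⊕0⊕1 = 1
p2 (pos 2,3,6,7,10,11,14,15): XOR of data positions = 0⊕0⊕1⊕1⊕0⊕1⊕1 = 0
p4 (pos 4,5,6,7,12,13,14,15): XOR of data positions = 1⊕0⊕1⊕1⊕0⊕1⊕1 = 1
p8 (pos 8,9,10,11,12,13,14,15): XOR of data positions = 0⊕1⊕0⊕1⊕0⊕1⊕1 = 0
Codeword: 100110100101011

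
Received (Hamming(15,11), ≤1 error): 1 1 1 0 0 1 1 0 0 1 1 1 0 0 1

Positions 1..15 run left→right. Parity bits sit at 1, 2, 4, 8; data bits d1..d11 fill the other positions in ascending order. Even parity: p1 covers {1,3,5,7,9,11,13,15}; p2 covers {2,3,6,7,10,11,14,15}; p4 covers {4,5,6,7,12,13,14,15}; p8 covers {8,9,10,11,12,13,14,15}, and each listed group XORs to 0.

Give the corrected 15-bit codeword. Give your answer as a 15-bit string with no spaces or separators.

s1 (pos 1,3,5,7,9,11,13,15): 1⊕1⊕0⊕1⊕0⊕1⊕0⊕1 = 1
s2 (pos 2,3,6,7,10,11,14,15): 1⊕1⊕1⊕1⊕1⊕1⊕0⊕1 = 1
s4 (pos 4,5,6,7,12,13,14,15): 0⊕0⊕1⊕1⊕1⊕0⊕0⊕1 = 0
s8 (pos 8,9,10,11,12,13,14,15): 0⊕0⊕1⊕1⊕1⊕0⊕0⊕1 = 0
Syndrome s8…s1 = 0011 → error at position 3.
Flip position 3: 111001100111001 → 110001100111001

110001100111001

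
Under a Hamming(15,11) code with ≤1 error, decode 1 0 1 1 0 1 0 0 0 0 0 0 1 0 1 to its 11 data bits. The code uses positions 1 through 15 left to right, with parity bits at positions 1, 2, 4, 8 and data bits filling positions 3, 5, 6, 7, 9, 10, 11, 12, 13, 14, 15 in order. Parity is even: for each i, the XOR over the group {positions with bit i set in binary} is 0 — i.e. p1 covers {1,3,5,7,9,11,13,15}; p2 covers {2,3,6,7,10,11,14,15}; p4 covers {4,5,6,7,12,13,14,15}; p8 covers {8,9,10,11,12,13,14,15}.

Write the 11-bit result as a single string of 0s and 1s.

s1 (pos 1,3,5,7,9,11,13,15): 1⊕1⊕0⊕0⊕0⊕0⊕1⊕1 = 0
s2 (pos 2,3,6,7,10,11,14,15): 0⊕1⊕1⊕0⊕0⊕0⊕0⊕1 = 1
s4 (pos 4,5,6,7,12,13,14,15): 1⊕0⊕1⊕0⊕0⊕1⊕0⊕1 = 0
s8 (pos 8,9,10,11,12,13,14,15): 0⊕0⊕0⊕0⊕0⊕1⊕0⊕1 = 0
Syndrome s8…s1 = 0010 → error at position 2.
Flip position 2: 101101000000101 → 111101000000101
Read data bits from positions 3,5,6,7,9,10,11,12,13,14,15: 10100000101

10100000101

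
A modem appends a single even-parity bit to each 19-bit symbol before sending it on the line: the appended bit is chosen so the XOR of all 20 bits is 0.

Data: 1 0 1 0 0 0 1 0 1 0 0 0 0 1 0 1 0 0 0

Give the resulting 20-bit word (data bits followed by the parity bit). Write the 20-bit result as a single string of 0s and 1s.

10100010100001010000

XOR of the 19 data bits: 1⊕0⊕1⊕0⊕0⊕0⊕1⊕0⊕1⊕0⊕0⊕0⊕0⊕1⊕0⊕1⊕0⊕0⊕0 = 0
Parity bit = 0 (so all 20 bits XOR to 0).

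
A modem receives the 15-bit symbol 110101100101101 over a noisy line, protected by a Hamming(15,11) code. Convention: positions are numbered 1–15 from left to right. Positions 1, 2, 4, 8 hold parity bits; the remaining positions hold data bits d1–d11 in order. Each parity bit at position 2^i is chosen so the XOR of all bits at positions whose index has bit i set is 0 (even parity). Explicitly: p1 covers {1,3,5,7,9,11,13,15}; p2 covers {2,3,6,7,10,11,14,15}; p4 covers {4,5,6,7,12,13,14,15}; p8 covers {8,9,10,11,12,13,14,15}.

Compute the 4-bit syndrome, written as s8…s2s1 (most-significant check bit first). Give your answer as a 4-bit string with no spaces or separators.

0010

s1 (pos 1,3,5,7,9,11,13,15): 1⊕0⊕0⊕1⊕0⊕0⊕1⊕1 = 0
s2 (pos 2,3,6,7,10,11,14,15): 1⊕0⊕1⊕1⊕1⊕0⊕0⊕1 = 1
s4 (pos 4,5,6,7,12,13,14,15): 1⊕0⊕1⊕1⊕1⊕1⊕0⊕1 = 0
s8 (pos 8,9,10,11,12,13,14,15): 0⊕0⊕1⊕0⊕1⊕1⊕0⊕1 = 0
Syndrome s8…s1 = 0010 → error at position 2.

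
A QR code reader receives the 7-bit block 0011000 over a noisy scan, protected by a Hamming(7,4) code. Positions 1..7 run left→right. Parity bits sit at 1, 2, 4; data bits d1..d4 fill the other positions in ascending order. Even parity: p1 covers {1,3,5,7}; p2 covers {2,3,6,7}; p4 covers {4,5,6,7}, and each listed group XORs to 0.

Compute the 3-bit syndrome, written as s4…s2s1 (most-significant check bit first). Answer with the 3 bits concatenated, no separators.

111

s1 (pos 1,3,5,7): 0⊕1⊕0⊕0 = 1
s2 (pos 2,3,6,7): 0⊕1⊕0⊕0 = 1
s4 (pos 4,5,6,7): 1⊕0⊕0⊕0 = 1
Syndrome s4…s1 = 111 → error at position 7.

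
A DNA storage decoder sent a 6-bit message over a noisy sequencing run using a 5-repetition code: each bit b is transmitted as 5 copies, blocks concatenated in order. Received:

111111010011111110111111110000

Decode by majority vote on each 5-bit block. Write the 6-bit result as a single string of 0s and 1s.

Block 1 (11111): 5 ones → 1
Block 2 (10100): 2 ones → 0
Block 3 (11111): 5 ones → 1
Block 4 (11011): 4 ones → 1
Block 5 (11111): 5 ones → 1
Block 6 (10000): 1 one → 0

101110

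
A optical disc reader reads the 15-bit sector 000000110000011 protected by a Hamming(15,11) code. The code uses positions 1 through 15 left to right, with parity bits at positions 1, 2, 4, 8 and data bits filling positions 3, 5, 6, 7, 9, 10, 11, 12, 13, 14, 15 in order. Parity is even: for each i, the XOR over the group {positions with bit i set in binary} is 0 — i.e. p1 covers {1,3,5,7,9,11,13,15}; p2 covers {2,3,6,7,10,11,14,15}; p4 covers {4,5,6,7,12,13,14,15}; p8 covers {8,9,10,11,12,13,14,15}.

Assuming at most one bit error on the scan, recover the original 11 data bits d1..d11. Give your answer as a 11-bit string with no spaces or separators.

00010000001

s1 (pos 1,3,5,7,9,11,13,15): 0⊕0⊕0⊕1⊕0⊕0⊕0⊕1 = 0
s2 (pos 2,3,6,7,10,11,14,15): 0⊕0⊕0⊕1⊕0⊕0⊕1⊕1 = 1
s4 (pos 4,5,6,7,12,13,14,15): 0⊕0⊕0⊕1⊕0⊕0⊕1⊕1 = 1
s8 (pos 8,9,10,11,12,13,14,15): 1⊕0⊕0⊕0⊕0⊕0⊕1⊕1 = 1
Syndrome s8…s1 = 1110 → error at position 14.
Flip position 14: 000000110000011 → 000000110000001
Read data bits from positions 3,5,6,7,9,10,11,12,13,14,15: 00010000001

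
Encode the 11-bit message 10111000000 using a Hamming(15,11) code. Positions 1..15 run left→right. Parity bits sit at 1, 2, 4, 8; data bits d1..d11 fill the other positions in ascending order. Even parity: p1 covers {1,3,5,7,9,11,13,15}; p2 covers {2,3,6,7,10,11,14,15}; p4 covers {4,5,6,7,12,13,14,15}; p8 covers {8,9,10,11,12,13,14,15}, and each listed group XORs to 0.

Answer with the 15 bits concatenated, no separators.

111001111000000

Place data at non-parity positions: p1 p2 1 p4 0 1 1 p8 1 0 0 0 0 0 0
p1 (pos 1,3,5,7,9,11,13,15): XOR of data positions = 1⊕0⊕1⊕1⊕0⊕0⊕0 = 1
p2 (pos 2,3,6,7,10,11,14,15): XOR of data positions = 1⊕1⊕1⊕0⊕0⊕0⊕0 = 1
p4 (pos 4,5,6,7,12,13,14,15): XOR of data positions = 0⊕1⊕1⊕0⊕0⊕0⊕0 = 0
p8 (pos 8,9,10,11,12,13,14,15): XOR of data positions = 1⊕0⊕0⊕0⊕0⊕0⊕0 = 1
Codeword: 111001111000000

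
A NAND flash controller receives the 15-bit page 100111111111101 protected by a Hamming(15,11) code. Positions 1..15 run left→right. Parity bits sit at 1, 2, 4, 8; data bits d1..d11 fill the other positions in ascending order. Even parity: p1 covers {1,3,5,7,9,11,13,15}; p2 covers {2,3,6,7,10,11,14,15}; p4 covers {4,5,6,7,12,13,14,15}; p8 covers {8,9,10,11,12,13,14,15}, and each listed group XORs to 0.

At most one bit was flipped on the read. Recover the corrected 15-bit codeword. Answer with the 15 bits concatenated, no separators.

100111111111100

s1 (pos 1,3,5,7,9,11,13,15): 1⊕0⊕1⊕1⊕1⊕1⊕1⊕1 = 1
s2 (pos 2,3,6,7,10,11,14,15): 0⊕0⊕1⊕1⊕1⊕1⊕0⊕1 = 1
s4 (pos 4,5,6,7,12,13,14,15): 1⊕1⊕1⊕1⊕1⊕1⊕0⊕1 = 1
s8 (pos 8,9,10,11,12,13,14,15): 1⊕1⊕1⊕1⊕1⊕1⊕0⊕1 = 1
Syndrome s8…s1 = 1111 → error at position 15.
Flip position 15: 100111111111101 → 100111111111100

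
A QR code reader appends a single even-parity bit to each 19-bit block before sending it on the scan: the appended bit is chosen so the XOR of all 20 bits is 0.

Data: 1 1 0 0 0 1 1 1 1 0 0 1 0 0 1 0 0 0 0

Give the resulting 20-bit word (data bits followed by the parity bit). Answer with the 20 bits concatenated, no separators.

XOR of the 19 data bits: 1⊕1⊕0⊕0⊕0⊕1⊕1⊕1⊕1⊕0⊕0⊕1⊕0⊕0⊕1⊕0⊕0⊕0⊕0 = 0
Parity bit = 0 (so all 20 bits XOR to 0).

11000111100100100000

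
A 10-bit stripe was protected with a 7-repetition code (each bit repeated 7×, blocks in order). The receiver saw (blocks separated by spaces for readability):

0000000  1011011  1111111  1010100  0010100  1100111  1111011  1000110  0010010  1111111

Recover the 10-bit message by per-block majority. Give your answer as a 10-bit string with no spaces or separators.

0110011001

Block 1 (0000000): 0 ones → 0
Block 2 (1011011): 5 ones → 1
Block 3 (1111111): 7 ones → 1
Block 4 (1010100): 3 ones → 0
Block 5 (0010100): 2 ones → 0
Block 6 (1100111): 5 ones → 1
Block 7 (1111011): 6 ones → 1
Block 8 (1000110): 3 ones → 0
Block 9 (0010010): 2 ones → 0
Block 10 (1111111): 7 ones → 1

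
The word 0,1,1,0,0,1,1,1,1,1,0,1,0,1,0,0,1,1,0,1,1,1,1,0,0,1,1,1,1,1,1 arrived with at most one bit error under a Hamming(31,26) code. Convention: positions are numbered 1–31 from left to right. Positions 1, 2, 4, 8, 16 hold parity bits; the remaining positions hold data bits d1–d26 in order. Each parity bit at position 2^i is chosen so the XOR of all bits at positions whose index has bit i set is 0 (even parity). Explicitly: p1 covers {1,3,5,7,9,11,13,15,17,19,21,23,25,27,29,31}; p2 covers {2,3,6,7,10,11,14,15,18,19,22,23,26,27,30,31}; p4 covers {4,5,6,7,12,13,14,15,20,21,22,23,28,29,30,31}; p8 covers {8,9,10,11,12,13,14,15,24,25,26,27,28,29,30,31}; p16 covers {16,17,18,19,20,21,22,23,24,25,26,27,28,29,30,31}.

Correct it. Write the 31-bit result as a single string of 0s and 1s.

0110011111110100110111100111111

s1 (pos 1,3,5,7,9,11,13,15,17,19,21,23,25,27,29,31): 0⊕1⊕0⊕1⊕1⊕0⊕0⊕0⊕1⊕0⊕1⊕1⊕0⊕1⊕1⊕1 = 1
s2 (pos 2,3,6,7,10,11,14,15,18,19,22,23,26,27,30,31): 1⊕1⊕1⊕1⊕1⊕0⊕1⊕0⊕1⊕0⊕1⊕1⊕1⊕1⊕1⊕1 = 1
s4 (pos 4,5,6,7,12,13,14,15,20,21,22,23,28,29,30,31): 0⊕0⊕1⊕1⊕1⊕0⊕1⊕0⊕1⊕1⊕1⊕1⊕1⊕1⊕1⊕1 = 0
s8 (pos 8,9,10,11,12,13,14,15,24,25,26,27,28,29,30,31): 1⊕1⊕1⊕0⊕1⊕0⊕1⊕0⊕0⊕0⊕1⊕1⊕1⊕1⊕1⊕1 = 1
s16 (pos 16,17,18,19,20,21,22,23,24,25,26,27,28,29,30,31): 0⊕1⊕1⊕0⊕1⊕1⊕1⊕1⊕0⊕0⊕1⊕1⊕1⊕1⊕1⊕1 = 0
Syndrome s16…s1 = 01011 → error at position 11.
Flip position 11: 0110011111010100110111100111111 → 0110011111110100110111100111111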